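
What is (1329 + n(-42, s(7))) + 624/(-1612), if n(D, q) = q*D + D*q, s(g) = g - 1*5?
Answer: 35979/31 ≈ 1160.6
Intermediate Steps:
s(g) = -5 + g (s(g) = g - 5 = -5 + g)
n(D, q) = 2*D*q (n(D, q) = D*q + D*q = 2*D*q)
(1329 + n(-42, s(7))) + 624/(-1612) = (1329 + 2*(-42)*(-5 + 7)) + 624/(-1612) = (1329 + 2*(-42)*2) + 624*(-1/1612) = (1329 - 168) - 12/31 = 1161 - 12/31 = 35979/31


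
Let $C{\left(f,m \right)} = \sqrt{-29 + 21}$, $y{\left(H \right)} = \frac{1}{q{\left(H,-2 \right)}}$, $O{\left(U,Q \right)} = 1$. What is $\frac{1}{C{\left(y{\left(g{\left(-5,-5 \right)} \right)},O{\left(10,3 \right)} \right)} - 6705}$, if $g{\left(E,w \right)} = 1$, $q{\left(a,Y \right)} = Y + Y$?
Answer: $- \frac{6705}{44957033} - \frac{2 i \sqrt{2}}{44957033} \approx -0.00014914 - 6.2914 \cdot 10^{-8} i$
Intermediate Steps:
$q{\left(a,Y \right)} = 2 Y$
$y{\left(H \right)} = - \frac{1}{4}$ ($y{\left(H \right)} = \frac{1}{2 \left(-2\right)} = \frac{1}{-4} = - \frac{1}{4}$)
$C{\left(f,m \right)} = 2 i \sqrt{2}$ ($C{\left(f,m \right)} = \sqrt{-8} = 2 i \sqrt{2}$)
$\frac{1}{C{\left(y{\left(g{\left(-5,-5 \right)} \right)},O{\left(10,3 \right)} \right)} - 6705} = \frac{1}{2 i \sqrt{2} - 6705} = \frac{1}{-6705 + 2 i \sqrt{2}}$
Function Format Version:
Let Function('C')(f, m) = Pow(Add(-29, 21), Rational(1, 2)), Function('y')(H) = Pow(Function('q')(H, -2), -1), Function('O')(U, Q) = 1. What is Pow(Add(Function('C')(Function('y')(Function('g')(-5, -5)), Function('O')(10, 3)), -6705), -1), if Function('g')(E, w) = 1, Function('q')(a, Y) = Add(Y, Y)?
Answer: Add(Rational(-6705, 44957033), Mul(Rational(-2, 44957033), I, Pow(2, Rational(1, 2)))) ≈ Add(-0.00014914, Mul(-6.2914e-8, I))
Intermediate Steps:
Function('q')(a, Y) = Mul(2, Y)
Function('y')(H) = Rational(-1, 4) (Function('y')(H) = Pow(Mul(2, -2), -1) = Pow(-4, -1) = Rational(-1, 4))
Function('C')(f, m) = Mul(2, I, Pow(2, Rational(1, 2))) (Function('C')(f, m) = Pow(-8, Rational(1, 2)) = Mul(2, I, Pow(2, Rational(1, 2))))
Pow(Add(Function('C')(Function('y')(Function('g')(-5, -5)), Function('O')(10, 3)), -6705), -1) = Pow(Add(Mul(2, I, Pow(2, Rational(1, 2))), -6705), -1) = Pow(Add(-6705, Mul(2, I, Pow(2, Rational(1, 2)))), -1)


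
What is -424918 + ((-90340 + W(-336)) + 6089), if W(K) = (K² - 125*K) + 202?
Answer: -354071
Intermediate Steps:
W(K) = 202 + K² - 125*K
-424918 + ((-90340 + W(-336)) + 6089) = -424918 + ((-90340 + (202 + (-336)² - 125*(-336))) + 6089) = -424918 + ((-90340 + (202 + 112896 + 42000)) + 6089) = -424918 + ((-90340 + 155098) + 6089) = -424918 + (64758 + 6089) = -424918 + 70847 = -354071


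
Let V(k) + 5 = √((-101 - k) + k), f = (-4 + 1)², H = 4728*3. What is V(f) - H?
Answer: -14189 + I*√101 ≈ -14189.0 + 10.05*I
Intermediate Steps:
H = 14184
f = 9 (f = (-3)² = 9)
V(k) = -5 + I*√101 (V(k) = -5 + √((-101 - k) + k) = -5 + √(-101) = -5 + I*√101)
V(f) - H = (-5 + I*√101) - 1*14184 = (-5 + I*√101) - 14184 = -14189 + I*√101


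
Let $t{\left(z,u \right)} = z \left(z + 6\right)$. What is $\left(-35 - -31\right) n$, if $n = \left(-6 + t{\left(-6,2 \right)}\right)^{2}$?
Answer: $-144$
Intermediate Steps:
$t{\left(z,u \right)} = z \left(6 + z\right)$
$n = 36$ ($n = \left(-6 - 6 \left(6 - 6\right)\right)^{2} = \left(-6 - 0\right)^{2} = \left(-6 + 0\right)^{2} = \left(-6\right)^{2} = 36$)
$\left(-35 - -31\right) n = \left(-35 - -31\right) 36 = \left(-35 + 31\right) 36 = \left(-4\right) 36 = -144$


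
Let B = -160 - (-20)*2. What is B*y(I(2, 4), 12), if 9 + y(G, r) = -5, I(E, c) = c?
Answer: 1680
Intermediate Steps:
y(G, r) = -14 (y(G, r) = -9 - 5 = -14)
B = -120 (B = -160 - 1*(-40) = -160 + 40 = -120)
B*y(I(2, 4), 12) = -120*(-14) = 1680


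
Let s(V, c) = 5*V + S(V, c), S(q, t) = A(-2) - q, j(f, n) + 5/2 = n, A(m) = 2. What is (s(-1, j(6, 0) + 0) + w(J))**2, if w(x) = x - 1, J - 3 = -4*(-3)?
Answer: 144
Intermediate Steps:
J = 15 (J = 3 - 4*(-3) = 3 + 12 = 15)
j(f, n) = -5/2 + n
S(q, t) = 2 - q
s(V, c) = 2 + 4*V (s(V, c) = 5*V + (2 - V) = 2 + 4*V)
w(x) = -1 + x
(s(-1, j(6, 0) + 0) + w(J))**2 = ((2 + 4*(-1)) + (-1 + 15))**2 = ((2 - 4) + 14)**2 = (-2 + 14)**2 = 12**2 = 144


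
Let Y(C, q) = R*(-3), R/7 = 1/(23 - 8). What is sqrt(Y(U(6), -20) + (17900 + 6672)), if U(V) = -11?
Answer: sqrt(614265)/5 ≈ 156.75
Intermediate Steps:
R = 7/15 (R = 7/(23 - 8) = 7/15 ≈ 0.46667)
Y(C, q) = -7/5 (Y(C, q) = (7/15)*(-3) = -7/5)
sqrt(Y(U(6), -20) + (17900 + 6672)) = sqrt(-7/5 + (17900 + 6672)) = sqrt(-7/5 + 24572) = sqrt(122853/5) = sqrt(614265)/5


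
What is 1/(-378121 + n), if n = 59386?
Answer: -1/318735 ≈ -3.1374e-6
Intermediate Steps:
1/(-378121 + n) = 1/(-378121 + 59386) = 1/(-318735) = -1/318735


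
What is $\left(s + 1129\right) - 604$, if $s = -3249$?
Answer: $-2724$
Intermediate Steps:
$\left(s + 1129\right) - 604 = \left(-3249 + 1129\right) - 604 = -2120 - 604 = -2724$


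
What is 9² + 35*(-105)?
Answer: -3594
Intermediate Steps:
9² + 35*(-105) = 81 - 3675 = -3594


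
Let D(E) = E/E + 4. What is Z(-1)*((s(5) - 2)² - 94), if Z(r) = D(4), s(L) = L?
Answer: -425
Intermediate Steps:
D(E) = 5 (D(E) = 1 + 4 = 5)
Z(r) = 5
Z(-1)*((s(5) - 2)² - 94) = 5*((5 - 2)² - 94) = 5*(3² - 94) = 5*(9 - 94) = 5*(-85) = -425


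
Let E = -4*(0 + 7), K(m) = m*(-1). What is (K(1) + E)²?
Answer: 841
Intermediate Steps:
K(m) = -m
E = -28 (E = -4*7 = -28)
(K(1) + E)² = (-1*1 - 28)² = (-1 - 28)² = (-29)² = 841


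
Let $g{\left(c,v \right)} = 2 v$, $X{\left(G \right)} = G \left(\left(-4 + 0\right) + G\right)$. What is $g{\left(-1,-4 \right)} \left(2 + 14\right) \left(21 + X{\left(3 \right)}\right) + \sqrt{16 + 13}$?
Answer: $-2304 + \sqrt{29} \approx -2298.6$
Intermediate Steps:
$X{\left(G \right)} = G \left(-4 + G\right)$
$g{\left(-1,-4 \right)} \left(2 + 14\right) \left(21 + X{\left(3 \right)}\right) + \sqrt{16 + 13} = 2 \left(-4\right) \left(2 + 14\right) \left(21 + 3 \left(-4 + 3\right)\right) + \sqrt{16 + 13} = - 8 \cdot 16 \left(21 + 3 \left(-1\right)\right) + \sqrt{29} = - 8 \cdot 16 \left(21 - 3\right) + \sqrt{29} = - 8 \cdot 16 \cdot 18 + \sqrt{29} = \left(-8\right) 288 + \sqrt{29} = -2304 + \sqrt{29}$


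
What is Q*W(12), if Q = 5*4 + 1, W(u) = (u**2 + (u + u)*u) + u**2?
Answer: 12096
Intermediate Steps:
W(u) = 4*u**2 (W(u) = (u**2 + (2*u)*u) + u**2 = (u**2 + 2*u**2) + u**2 = 3*u**2 + u**2 = 4*u**2)
Q = 21 (Q = 20 + 1 = 21)
Q*W(12) = 21*(4*12**2) = 21*(4*144) = 21*576 = 12096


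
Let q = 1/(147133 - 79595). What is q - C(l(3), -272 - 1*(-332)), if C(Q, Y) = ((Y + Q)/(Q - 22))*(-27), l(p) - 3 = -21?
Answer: -19147013/675380 ≈ -28.350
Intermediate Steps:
l(p) = -18 (l(p) = 3 - 21 = -18)
C(Q, Y) = -27*(Q + Y)/(-22 + Q) (C(Q, Y) = ((Q + Y)/(-22 + Q))*(-27) = -27*(Q + Y)/(-22 + Q))
q = 1/67538 ≈ 1.4806e-5
q - C(l(3), -272 - 1*(-332)) = 1/67538 - 27*(-1*(-18) - (-272 - 1*(-332)))/(-22 - 18) = 1/67538 - 27*(18 - (-272 + 332))/(-40) = 1/67538 - 27*(-1)*(18 - 1*60)/40 = 1/67538 - 27*(-1)*(18 - 60)/40 = 1/67538 - 27*(-1)*(-42)/40 = 1/67538 - 1*567/20 = 1/67538 - 567/20 = -19147013/675380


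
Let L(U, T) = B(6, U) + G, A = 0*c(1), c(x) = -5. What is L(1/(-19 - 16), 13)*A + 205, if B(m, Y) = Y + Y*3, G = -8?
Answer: 205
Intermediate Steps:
B(m, Y) = 4*Y (B(m, Y) = Y + 3*Y = 4*Y)
A = 0 (A = 0*(-5) = 0)
L(U, T) = -8 + 4*U (L(U, T) = 4*U - 8 = -8 + 4*U)
L(1/(-19 - 16), 13)*A + 205 = (-8 + 4/(-19 - 16))*0 + 205 = (-8 + 4/(-35))*0 + 205 = (-8 + 4*(-1/35))*0 + 205 = (-8 - 4/35)*0 + 205 = -284/35*0 + 205 = 0 + 205 = 205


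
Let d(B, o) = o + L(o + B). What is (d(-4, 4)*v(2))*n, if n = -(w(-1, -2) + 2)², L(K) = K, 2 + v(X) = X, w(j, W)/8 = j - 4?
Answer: 0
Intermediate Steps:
w(j, W) = -32 + 8*j (w(j, W) = 8*(j - 4) = 8*(-4 + j) = -32 + 8*j)
v(X) = -2 + X
n = -1444 (n = -((-32 + 8*(-1)) + 2)² = -((-32 - 8) + 2)² = -(-40 + 2)² = -1*(-38)² = -1*1444 = -1444)
d(B, o) = B + 2*o (d(B, o) = o + (o + B) = o + (B + o) = B + 2*o)
(d(-4, 4)*v(2))*n = ((-4 + 2*4)*(-2 + 2))*(-1444) = ((-4 + 8)*0)*(-1444) = (4*0)*(-1444) = 0*(-1444) = 0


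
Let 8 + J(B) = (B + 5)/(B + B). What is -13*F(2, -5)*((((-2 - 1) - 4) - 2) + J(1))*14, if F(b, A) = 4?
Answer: 10192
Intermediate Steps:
J(B) = -8 + (5 + B)/(2*B) (J(B) = -8 + (B + 5)/(B + B) = -8 + (5 + B)/((2*B)) = -8 + (5 + B)*(1/(2*B)) = -8 + (5 + B)/(2*B))
-13*F(2, -5)*((((-2 - 1) - 4) - 2) + J(1))*14 = -52*((((-2 - 1) - 4) - 2) + (5/2)*(1 - 3*1)/1)*14 = -52*(((-3 - 4) - 2) + (5/2)*1*(1 - 3))*14 = -52*((-7 - 2) + (5/2)*1*(-2))*14 = -52*(-9 - 5)*14 = -52*(-14)*14 = -13*(-56)*14 = 728*14 = 10192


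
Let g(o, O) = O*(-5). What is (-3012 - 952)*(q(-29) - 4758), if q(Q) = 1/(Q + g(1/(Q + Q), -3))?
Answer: 132026966/7 ≈ 1.8861e+7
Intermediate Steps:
g(o, O) = -5*O
q(Q) = 1/(15 + Q) (q(Q) = 1/(Q - 5*(-3)) = 1/(Q + 15) = 1/(15 + Q))
(-3012 - 952)*(q(-29) - 4758) = (-3012 - 952)*(1/(15 - 29) - 4758) = -3964*(1/(-14) - 4758) = -3964*(-1/14 - 4758) = -3964*(-66613/14) = 132026966/7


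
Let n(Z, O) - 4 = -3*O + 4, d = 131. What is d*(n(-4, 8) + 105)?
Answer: 11659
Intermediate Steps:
n(Z, O) = 8 - 3*O (n(Z, O) = 4 + (-3*O + 4) = 4 + (4 - 3*O) = 8 - 3*O)
d*(n(-4, 8) + 105) = 131*((8 - 3*8) + 105) = 131*((8 - 24) + 105) = 131*(-16 + 105) = 131*89 = 11659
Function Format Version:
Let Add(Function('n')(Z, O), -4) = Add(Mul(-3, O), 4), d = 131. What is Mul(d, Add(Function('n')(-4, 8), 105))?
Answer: 11659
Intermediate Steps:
Function('n')(Z, O) = Add(8, Mul(-3, O)) (Function('n')(Z, O) = Add(4, Add(Mul(-3, O), 4)) = Add(4, Add(4, Mul(-3, O))) = Add(8, Mul(-3, O)))
Mul(d, Add(Function('n')(-4, 8), 105)) = Mul(131, Add(Add(8, Mul(-3, 8)), 105)) = Mul(131, Add(Add(8, -24), 105)) = Mul(131, Add(-16, 105)) = Mul(131, 89) = 11659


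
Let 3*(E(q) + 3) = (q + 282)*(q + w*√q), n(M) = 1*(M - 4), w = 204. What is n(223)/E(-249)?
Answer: -33361/70075946 - 13651*I*√249/35037973 ≈ -0.00047607 - 0.0061479*I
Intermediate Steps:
n(M) = -4 + M (n(M) = 1*(-4 + M) = -4 + M)
E(q) = -3 + (282 + q)*(q + 204*√q)/3 (E(q) = -3 + ((q + 282)*(q + 204*√q))/3 = -3 + ((282 + q)*(q + 204*√q))/3 = -3 + (282 + q)*(q + 204*√q)/3)
n(223)/E(-249) = (-4 + 223)/(-3 + 68*(-249)^(3/2) + 94*(-249) + 19176*√(-249) + (⅓)*(-249)²) = 219/(-3 + 68*(-249*I*√249) - 23406 + 19176*(I*√249) + (⅓)*62001) = 219/(-3 - 16932*I*√249 - 23406 + 19176*I*√249 + 20667) = 219/(-2742 + 2244*I*√249)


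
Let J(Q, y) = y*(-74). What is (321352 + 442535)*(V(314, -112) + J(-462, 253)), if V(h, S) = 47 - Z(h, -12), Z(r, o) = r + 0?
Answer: -14505450243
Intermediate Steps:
Z(r, o) = r
J(Q, y) = -74*y
V(h, S) = 47 - h
(321352 + 442535)*(V(314, -112) + J(-462, 253)) = (321352 + 442535)*((47 - 1*314) - 74*253) = 763887*((47 - 314) - 18722) = 763887*(-267 - 18722) = 763887*(-18989) = -14505450243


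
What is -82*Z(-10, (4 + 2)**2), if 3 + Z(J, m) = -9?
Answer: 984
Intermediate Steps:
Z(J, m) = -12 (Z(J, m) = -3 - 9 = -12)
-82*Z(-10, (4 + 2)**2) = -82*(-12) = 984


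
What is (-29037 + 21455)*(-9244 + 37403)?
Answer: -213501538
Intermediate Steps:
(-29037 + 21455)*(-9244 + 37403) = -7582*28159 = -213501538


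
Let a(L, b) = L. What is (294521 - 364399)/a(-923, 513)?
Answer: 69878/923 ≈ 75.708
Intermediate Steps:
(294521 - 364399)/a(-923, 513) = (294521 - 364399)/(-923) = -69878*(-1/923) = 69878/923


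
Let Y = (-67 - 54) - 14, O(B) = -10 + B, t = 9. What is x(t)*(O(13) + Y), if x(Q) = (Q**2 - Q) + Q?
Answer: -10692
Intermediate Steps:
x(Q) = Q**2
Y = -135 (Y = -121 - 14 = -135)
x(t)*(O(13) + Y) = 9**2*((-10 + 13) - 135) = 81*(3 - 135) = 81*(-132) = -10692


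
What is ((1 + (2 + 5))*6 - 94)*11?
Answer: -506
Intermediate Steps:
((1 + (2 + 5))*6 - 94)*11 = ((1 + 7)*6 - 94)*11 = (8*6 - 94)*11 = (48 - 94)*11 = -46*11 = -506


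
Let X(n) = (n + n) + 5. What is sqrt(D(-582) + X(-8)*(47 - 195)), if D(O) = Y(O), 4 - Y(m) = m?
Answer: 3*sqrt(246) ≈ 47.053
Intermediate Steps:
Y(m) = 4 - m
D(O) = 4 - O
X(n) = 5 + 2*n (X(n) = 2*n + 5 = 5 + 2*n)
sqrt(D(-582) + X(-8)*(47 - 195)) = sqrt((4 - 1*(-582)) + (5 + 2*(-8))*(47 - 195)) = sqrt((4 + 582) + (5 - 16)*(-148)) = sqrt(586 - 11*(-148)) = sqrt(586 + 1628) = sqrt(2214) = 3*sqrt(246)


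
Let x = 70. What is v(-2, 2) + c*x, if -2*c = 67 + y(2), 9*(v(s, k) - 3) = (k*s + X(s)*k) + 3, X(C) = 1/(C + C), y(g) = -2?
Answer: -13633/6 ≈ -2272.2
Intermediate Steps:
X(C) = 1/(2*C)
v(s, k) = 10/3 + k*s/9 + k/(18*s) (v(s, k) = 3 + ((k*s + (1/(2*s))*k) + 3)/9 = 3 + ((k*s + k/(2*s)) + 3)/9 = 3 + (3 + k*s + k/(2*s))/9 = 3 + (⅓ + k*s/9 + k/(18*s)) = 10/3 + k*s/9 + k/(18*s))
c = -65/2 (c = -(67 - 2)/2 = -½*65 = -65/2 ≈ -32.500)
v(-2, 2) + c*x = (1/18)*(2 + 2*(-2)*(30 + 2*(-2)))/(-2) - 65/2*70 = (1/18)*(-½)*(2 + 2*(-2)*(30 - 4)) - 2275 = (1/18)*(-½)*(2 + 2*(-2)*26) - 2275 = (1/18)*(-½)*(2 - 104) - 2275 = (1/18)*(-½)*(-102) - 2275 = 17/6 - 2275 = -13633/6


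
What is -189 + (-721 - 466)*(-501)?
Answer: 594498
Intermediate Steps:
-189 + (-721 - 466)*(-501) = -189 - 1187*(-501) = -189 + 594687 = 594498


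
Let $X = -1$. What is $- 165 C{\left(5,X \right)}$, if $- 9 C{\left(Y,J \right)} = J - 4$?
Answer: $- \frac{275}{3} \approx -91.667$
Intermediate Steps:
$C{\left(Y,J \right)} = \frac{4}{9} - \frac{J}{9}$ ($C{\left(Y,J \right)} = - \frac{J - 4}{9} = - \frac{-4 + J}{9} = \frac{4}{9} - \frac{J}{9}$)
$- 165 C{\left(5,X \right)} = - 165 \left(\frac{4}{9} - - \frac{1}{9}\right) = - 165 \left(\frac{4}{9} + \frac{1}{9}\right) = \left(-165\right) \frac{5}{9} = - \frac{275}{3}$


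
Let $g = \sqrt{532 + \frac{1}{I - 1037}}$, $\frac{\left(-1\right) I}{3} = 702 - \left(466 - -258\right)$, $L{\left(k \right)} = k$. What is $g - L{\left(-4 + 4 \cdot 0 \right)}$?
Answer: $4 + \frac{\sqrt{501590441}}{971} \approx 27.065$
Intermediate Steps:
$I = 66$ ($I = - 3 \left(702 - \left(466 - -258\right)\right) = - 3 \left(702 - \left(466 + 258\right)\right) = - 3 \left(702 - 724\right) = \left(-3\right) \left(-22\right) = 66$)
$g = \frac{\sqrt{501590441}}{971}$ ($g = \sqrt{532 + \frac{1}{66 - 1037}} = \sqrt{532 + \frac{1}{-971}} = \sqrt{532 - \frac{1}{971}} = \sqrt{\frac{516571}{971}} = \frac{\sqrt{501590441}}{971} \approx 23.065$)
$g - L{\left(-4 + 4 \cdot 0 \right)} = \frac{\sqrt{501590441}}{971} - \left(-4 + 4 \cdot 0\right) = \frac{\sqrt{501590441}}{971} - \left(-4 + 0\right) = \frac{\sqrt{501590441}}{971} - -4 = \frac{\sqrt{501590441}}{971} + 4 = 4 + \frac{\sqrt{501590441}}{971}$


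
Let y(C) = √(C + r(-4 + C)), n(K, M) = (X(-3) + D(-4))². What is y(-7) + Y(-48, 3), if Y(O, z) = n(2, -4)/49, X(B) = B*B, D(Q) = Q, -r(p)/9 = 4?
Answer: 25/49 + I*√43 ≈ 0.5102 + 6.5574*I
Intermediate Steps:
r(p) = -36 (r(p) = -9*4 = -36)
X(B) = B²
n(K, M) = 25 (n(K, M) = ((-3)² - 4)² = (9 - 4)² = 5² = 25)
y(C) = √(-36 + C) (y(C) = √(C - 36) = √(-36 + C))
Y(O, z) = 25/49
y(-7) + Y(-48, 3) = √(-36 - 7) + 25/49 = √(-43) + 25/49 = I*√43 + 25/49 = 25/49 + I*√43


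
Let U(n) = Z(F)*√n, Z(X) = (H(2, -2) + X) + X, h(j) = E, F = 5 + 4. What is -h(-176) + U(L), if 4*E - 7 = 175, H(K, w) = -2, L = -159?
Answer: -91/2 + 16*I*√159 ≈ -45.5 + 201.75*I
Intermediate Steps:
F = 9
E = 91/2 (E = 7/4 + (¼)*175 = 7/4 + 175/4 = 91/2 ≈ 45.500)
h(j) = 91/2
Z(X) = -2 + 2*X (Z(X) = (-2 + X) + X = -2 + 2*X)
U(n) = 16*√n (U(n) = (-2 + 2*9)*√n = (-2 + 18)*√n = 16*√n)
-h(-176) + U(L) = -1*91/2 + 16*√(-159) = -91/2 + 16*(I*√159) = -91/2 + 16*I*√159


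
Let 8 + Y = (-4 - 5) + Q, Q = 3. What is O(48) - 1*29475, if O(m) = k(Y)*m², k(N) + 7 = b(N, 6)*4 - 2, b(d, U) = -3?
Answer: -77859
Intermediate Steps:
Y = -14 (Y = -8 + ((-4 - 5) + 3) = -8 + (-9 + 3) = -8 - 6 = -14)
k(N) = -21 (k(N) = -7 + (-3*4 - 2) = -7 + (-12 - 2) = -7 - 14 = -21)
O(m) = -21*m²
O(48) - 1*29475 = -21*48² - 1*29475 = -21*2304 - 29475 = -48384 - 29475 = -77859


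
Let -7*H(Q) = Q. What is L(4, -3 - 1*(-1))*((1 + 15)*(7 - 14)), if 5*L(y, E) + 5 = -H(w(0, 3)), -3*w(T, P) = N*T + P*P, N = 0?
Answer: 608/5 ≈ 121.60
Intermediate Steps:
w(T, P) = -P²/3 (w(T, P) = -(0*T + P*P)/3 = -(0 + P²)/3 = -P²/3)
H(Q) = -Q/7
L(y, E) = -38/35 (L(y, E) = -1 + (-(-1)*(-⅓*3²)/7)/5 = -1 + (-(-1)*(-⅓*9)/7)/5 = -1 + (-(-1)*(-3)/7)/5 = -1 + (-1*3/7)/5 = -1 + (⅕)*(-3/7) = -1 - 3/35 = -38/35)
L(4, -3 - 1*(-1))*((1 + 15)*(7 - 14)) = -38*(1 + 15)*(7 - 14)/35 = -608*(-7)/35 = -38/35*(-112) = 608/5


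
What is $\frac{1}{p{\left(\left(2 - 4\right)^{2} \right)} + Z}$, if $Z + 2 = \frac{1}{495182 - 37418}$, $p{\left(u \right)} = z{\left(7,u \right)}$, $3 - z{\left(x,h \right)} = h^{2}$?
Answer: $- \frac{457764}{6866459} \approx -0.066667$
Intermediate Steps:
$z{\left(x,h \right)} = 3 - h^{2}$
$p{\left(u \right)} = 3 - u^{2}$
$Z = - \frac{915527}{457764}$ ($Z = -2 + \frac{1}{495182 - 37418} = -2 + \frac{1}{457764} = - \frac{915527}{457764} \approx -2.0$)
$\frac{1}{p{\left(\left(2 - 4\right)^{2} \right)} + Z} = \frac{1}{\left(3 - \left(\left(2 - 4\right)^{2}\right)^{2}\right) - \frac{915527}{457764}} = \frac{1}{\left(3 - \left(\left(-2\right)^{2}\right)^{2}\right) - \frac{915527}{457764}} = \frac{1}{\left(3 - 4^{2}\right) - \frac{915527}{457764}} = \frac{1}{\left(3 - 16\right) - \frac{915527}{457764}} = \frac{1}{-13 - \frac{915527}{457764}} = \frac{1}{- \frac{6866459}{457764}} = - \frac{457764}{6866459}$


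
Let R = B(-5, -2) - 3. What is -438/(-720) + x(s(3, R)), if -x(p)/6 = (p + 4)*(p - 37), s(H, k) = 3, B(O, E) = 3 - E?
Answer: 171433/120 ≈ 1428.6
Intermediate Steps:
R = 2 (R = (3 - 1*(-2)) - 3 = (3 + 2) - 3 = 5 - 3 = 2)
x(p) = -6*(-37 + p)*(4 + p) (x(p) = -6*(p + 4)*(p - 37) = -6*(4 + p)*(-37 + p) = -6*(-37 + p)*(4 + p))
-438/(-720) + x(s(3, R)) = -438/(-720) + (888 - 6*3² + 198*3) = -1/720*(-438) + (888 - 6*9 + 594) = 73/120 + (888 - 54 + 594) = 73/120 + 1428 = 171433/120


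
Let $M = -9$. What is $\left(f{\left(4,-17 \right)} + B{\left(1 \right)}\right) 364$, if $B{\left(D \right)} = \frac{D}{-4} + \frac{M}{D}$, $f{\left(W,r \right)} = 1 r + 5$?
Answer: $-7735$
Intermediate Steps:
$f{\left(W,r \right)} = 5 + r$ ($f{\left(W,r \right)} = r + 5 = 5 + r$)
$B{\left(D \right)} = - \frac{9}{D} - \frac{D}{4}$ ($B{\left(D \right)} = \frac{D}{-4} - \frac{9}{D} = D \left(- \frac{1}{4}\right) - \frac{9}{D} = - \frac{D}{4} - \frac{9}{D} = - \frac{9}{D} - \frac{D}{4}$)
$\left(f{\left(4,-17 \right)} + B{\left(1 \right)}\right) 364 = \left(\left(5 - 17\right) - \left(\frac{1}{4} + \frac{9}{1}\right)\right) 364 = \left(-12 - \frac{37}{4}\right) 364 = \left(- \frac{85}{4}\right) 364 = -7735$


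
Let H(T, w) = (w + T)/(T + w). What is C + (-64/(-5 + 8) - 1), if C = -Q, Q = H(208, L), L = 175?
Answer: -70/3 ≈ -23.333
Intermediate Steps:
H(T, w) = 1 (H(T, w) = (T + w)/(T + w) = 1)
Q = 1
C = -1 (C = -1*1 = -1)
C + (-64/(-5 + 8) - 1) = -1 + (-64/(-5 + 8) - 1) = -1 + (-64/3 - 1) = -1 - 67/3 = -70/3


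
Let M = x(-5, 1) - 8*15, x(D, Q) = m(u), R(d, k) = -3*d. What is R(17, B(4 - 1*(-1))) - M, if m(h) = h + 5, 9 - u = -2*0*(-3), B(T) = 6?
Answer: 55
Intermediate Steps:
u = 9 (u = 9 - (-2*0)*(-3) = 9 - 0*(-3) = 9 - 1*0 = 9 + 0 = 9)
m(h) = 5 + h
x(D, Q) = 14 (x(D, Q) = 5 + 9 = 14)
M = -106 (M = 14 - 8*15 = 14 - 120 = -106)
R(17, B(4 - 1*(-1))) - M = -3*17 - 1*(-106) = -51 + 106 = 55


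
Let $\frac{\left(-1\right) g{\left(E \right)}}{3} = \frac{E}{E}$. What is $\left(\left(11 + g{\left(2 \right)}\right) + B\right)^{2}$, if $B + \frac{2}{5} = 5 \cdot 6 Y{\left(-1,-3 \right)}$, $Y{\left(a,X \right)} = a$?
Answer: $\frac{12544}{25} \approx 501.76$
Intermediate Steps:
$g{\left(E \right)} = -3$ ($g{\left(E \right)} = - 3 \frac{E}{E} = \left(-3\right) 1 = -3$)
$B = - \frac{152}{5}$ ($B = - \frac{2}{5} + 5 \cdot 6 \left(-1\right) = - \frac{2}{5} + 30 \left(-1\right) = - \frac{2}{5} - 30 = - \frac{152}{5} \approx -30.4$)
$\left(\left(11 + g{\left(2 \right)}\right) + B\right)^{2} = \left(\left(11 - 3\right) - \frac{152}{5}\right)^{2} = \left(8 - \frac{152}{5}\right)^{2} = \left(- \frac{112}{5}\right)^{2} = \frac{12544}{25}$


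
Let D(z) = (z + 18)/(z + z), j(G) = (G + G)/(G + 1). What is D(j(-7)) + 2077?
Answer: 29139/14 ≈ 2081.4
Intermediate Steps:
j(G) = 2*G/(1 + G) (j(G) = (2*G)/(1 + G) = 2*G/(1 + G))
D(z) = (18 + z)/(2*z) (D(z) = (18 + z)/((2*z)) = (18 + z)*(1/(2*z)) = (18 + z)/(2*z))
D(j(-7)) + 2077 = (18 + 2*(-7)/(1 - 7))/(2*((2*(-7)/(1 - 7)))) + 2077 = (18 + 2*(-7)/(-6))/(2*((2*(-7)/(-6)))) + 2077 = (18 + 2*(-7)*(-⅙))/(2*((2*(-7)*(-⅙)))) + 2077 = (18 + 7/3)/(2*(7/3)) + 2077 = (½)*(3/7)*(61/3) + 2077 = 61/14 + 2077 = 29139/14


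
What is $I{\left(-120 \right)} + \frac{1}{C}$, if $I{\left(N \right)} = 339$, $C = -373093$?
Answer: $\frac{126478526}{373093} \approx 339.0$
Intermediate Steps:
$I{\left(-120 \right)} + \frac{1}{C} = 339 + \frac{1}{-373093} = 339 - \frac{1}{373093} = \frac{126478526}{373093}$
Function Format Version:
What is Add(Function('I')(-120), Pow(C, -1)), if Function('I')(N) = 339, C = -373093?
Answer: Rational(126478526, 373093) ≈ 339.00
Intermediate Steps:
Add(Function('I')(-120), Pow(C, -1)) = Add(339, Pow(-373093, -1)) = Add(339, Rational(-1, 373093)) = Rational(126478526, 373093)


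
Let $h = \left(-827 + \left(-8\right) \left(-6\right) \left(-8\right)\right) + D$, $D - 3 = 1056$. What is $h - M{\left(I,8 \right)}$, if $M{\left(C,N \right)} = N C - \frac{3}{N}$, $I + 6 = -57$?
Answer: $\frac{2819}{8} \approx 352.38$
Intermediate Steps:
$D = 1059$ ($D = 3 + 1056 = 1059$)
$I = -63$ ($I = -6 - 57 = -63$)
$M{\left(C,N \right)} = - \frac{3}{N} + C N$ ($M{\left(C,N \right)} = C N - \frac{3}{N} = - \frac{3}{N} + C N$)
$h = -152$ ($h = \left(-827 + \left(-8\right) \left(-6\right) \left(-8\right)\right) + 1059 = \left(-827 + 48 \left(-8\right)\right) + 1059 = \left(-827 - 384\right) + 1059 = -1211 + 1059 = -152$)
$h - M{\left(I,8 \right)} = -152 - \left(- \frac{3}{8} - 504\right) = -152 - - \frac{4035}{8} = -152 + \frac{4035}{8} = \frac{2819}{8}$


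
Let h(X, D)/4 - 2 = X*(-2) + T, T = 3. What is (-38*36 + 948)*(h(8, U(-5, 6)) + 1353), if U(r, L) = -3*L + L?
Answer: -549780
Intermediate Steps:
U(r, L) = -2*L
h(X, D) = 20 - 8*X (h(X, D) = 8 + 4*(X*(-2) + 3) = 8 + 4*(-2*X + 3) = 8 + 4*(3 - 2*X) = 8 + (12 - 8*X) = 20 - 8*X)
(-38*36 + 948)*(h(8, U(-5, 6)) + 1353) = (-38*36 + 948)*((20 - 8*8) + 1353) = (-1368 + 948)*((20 - 64) + 1353) = -420*(-44 + 1353) = -420*1309 = -549780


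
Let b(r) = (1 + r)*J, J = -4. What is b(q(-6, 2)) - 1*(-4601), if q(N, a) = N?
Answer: 4621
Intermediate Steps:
b(r) = -4 - 4*r (b(r) = (1 + r)*(-4) = -4 - 4*r)
b(q(-6, 2)) - 1*(-4601) = (-4 - 4*(-6)) - 1*(-4601) = (-4 + 24) + 4601 = 20 + 4601 = 4621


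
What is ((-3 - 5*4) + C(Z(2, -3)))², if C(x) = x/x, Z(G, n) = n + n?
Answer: 484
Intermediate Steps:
Z(G, n) = 2*n
C(x) = 1
((-3 - 5*4) + C(Z(2, -3)))² = ((-3 - 5*4) + 1)² = ((-3 - 20) + 1)² = (-23 + 1)² = (-22)² = 484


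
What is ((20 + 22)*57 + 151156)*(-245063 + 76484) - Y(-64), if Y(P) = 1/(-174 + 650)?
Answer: -12321405394201/476 ≈ -2.5885e+10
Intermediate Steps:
Y(P) = 1/476
((20 + 22)*57 + 151156)*(-245063 + 76484) - Y(-64) = ((20 + 22)*57 + 151156)*(-245063 + 76484) - 1*1/476 = (42*57 + 151156)*(-168579) - 1/476 = (2394 + 151156)*(-168579) - 1/476 = 153550*(-168579) - 1/476 = -25885305450 - 1/476 = -12321405394201/476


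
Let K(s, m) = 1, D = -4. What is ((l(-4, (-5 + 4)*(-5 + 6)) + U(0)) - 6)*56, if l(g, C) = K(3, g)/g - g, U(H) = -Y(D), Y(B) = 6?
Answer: -462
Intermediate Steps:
U(H) = -6 (U(H) = -1*6 = -6)
l(g, C) = 1/g - g
((l(-4, (-5 + 4)*(-5 + 6)) + U(0)) - 6)*56 = (((1/(-4) - 1*(-4)) - 6) - 6)*56 = (((-1/4 + 4) - 6) - 6)*56 = ((15/4 - 6) - 6)*56 = (-9/4 - 6)*56 = -33/4*56 = -462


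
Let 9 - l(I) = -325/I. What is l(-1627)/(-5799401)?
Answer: -14318/9435625427 ≈ -1.5174e-6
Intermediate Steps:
l(I) = 9 + 325/I (l(I) = 9 - (-325)/I = 9 + 325/I)
l(-1627)/(-5799401) = (9 + 325/(-1627))/(-5799401) = (9 + 325*(-1/1627))*(-1/5799401) = (9 - 325/1627)*(-1/5799401) = (14318/1627)*(-1/5799401) = -14318/9435625427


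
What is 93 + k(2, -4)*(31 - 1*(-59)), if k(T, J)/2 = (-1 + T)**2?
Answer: 273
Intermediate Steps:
k(T, J) = 2*(-1 + T)**2
93 + k(2, -4)*(31 - 1*(-59)) = 93 + (2*(-1 + 2)**2)*(31 - 1*(-59)) = 93 + (2*1**2)*(31 + 59) = 93 + (2*1)*90 = 93 + 2*90 = 93 + 180 = 273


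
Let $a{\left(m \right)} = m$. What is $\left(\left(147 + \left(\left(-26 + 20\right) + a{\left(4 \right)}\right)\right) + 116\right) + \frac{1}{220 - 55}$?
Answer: $\frac{43066}{165} \approx 261.01$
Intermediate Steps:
$\left(\left(147 + \left(\left(-26 + 20\right) + a{\left(4 \right)}\right)\right) + 116\right) + \frac{1}{220 - 55} = \left(\left(147 + \left(\left(-26 + 20\right) + 4\right)\right) + 116\right) + \frac{1}{220 - 55} = \left(\left(147 + \left(-6 + 4\right)\right) + 116\right) + \frac{1}{165} = \left(\left(147 - 2\right) + 116\right) + \frac{1}{165} = \left(145 + 116\right) + \frac{1}{165} = 261 + \frac{1}{165} = \frac{43066}{165}$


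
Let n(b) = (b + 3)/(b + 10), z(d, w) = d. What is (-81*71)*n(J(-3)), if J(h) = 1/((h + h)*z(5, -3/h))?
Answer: -511839/299 ≈ -1711.8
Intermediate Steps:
J(h) = 1/(10*h) (J(h) = 1/((h + h)*5) = (⅕)/(2*h) = (1/(2*h))*(⅕) = 1/(10*h))
n(b) = (3 + b)/(10 + b)
(-81*71)*n(J(-3)) = (-81*71)*((3 + (⅒)/(-3))/(10 + (⅒)/(-3))) = -5751*(3 + (⅒)*(-⅓))/(10 + (⅒)*(-⅓)) = -5751*(3 - 1/30)/(10 - 1/30) = -5751*89/(299/30*30) = -172530*89/(299*30) = -5751*89/299 = -511839/299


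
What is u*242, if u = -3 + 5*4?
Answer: 4114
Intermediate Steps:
u = 17 (u = -3 + 20 = 17)
u*242 = 17*242 = 4114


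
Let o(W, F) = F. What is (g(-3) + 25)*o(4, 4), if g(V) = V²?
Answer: 136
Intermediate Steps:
(g(-3) + 25)*o(4, 4) = ((-3)² + 25)*4 = (9 + 25)*4 = 34*4 = 136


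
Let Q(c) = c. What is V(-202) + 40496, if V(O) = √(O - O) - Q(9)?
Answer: 40487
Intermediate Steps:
V(O) = -9 (V(O) = √(O - O) - 1*9 = √0 - 9 = 0 - 9 = -9)
V(-202) + 40496 = -9 + 40496 = 40487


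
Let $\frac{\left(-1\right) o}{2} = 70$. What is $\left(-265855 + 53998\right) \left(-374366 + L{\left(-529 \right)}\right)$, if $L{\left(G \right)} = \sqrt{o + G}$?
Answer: $79312057662 - 211857 i \sqrt{669} \approx 7.9312 \cdot 10^{10} - 5.4797 \cdot 10^{6} i$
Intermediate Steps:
$o = -140$ ($o = \left(-2\right) 70 = -140$)
$L{\left(G \right)} = \sqrt{-140 + G}$
$\left(-265855 + 53998\right) \left(-374366 + L{\left(-529 \right)}\right) = \left(-265855 + 53998\right) \left(-374366 + \sqrt{-140 - 529}\right) = - 211857 \left(-374366 + \sqrt{-669}\right) = - 211857 \left(-374366 + i \sqrt{669}\right) = 79312057662 - 211857 i \sqrt{669}$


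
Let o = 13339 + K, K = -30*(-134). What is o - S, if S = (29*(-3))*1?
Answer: 17446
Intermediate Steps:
K = 4020
o = 17359 (o = 13339 + 4020 = 17359)
S = -87 (S = -87*1 = -87)
o - S = 17359 - 1*(-87) = 17359 + 87 = 17446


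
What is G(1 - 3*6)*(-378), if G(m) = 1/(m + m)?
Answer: 189/17 ≈ 11.118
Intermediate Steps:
G(m) = 1/(2*m)
G(1 - 3*6)*(-378) = (1/(2*(1 - 3*6)))*(-378) = (1/(2*(1 - 18)))*(-378) = ((1/2)/(-17))*(-378) = ((1/2)*(-1/17))*(-378) = -1/34*(-378) = 189/17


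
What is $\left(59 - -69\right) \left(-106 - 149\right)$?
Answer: $-32640$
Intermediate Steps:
$\left(59 - -69\right) \left(-106 - 149\right) = \left(59 + 69\right) \left(-255\right) = 128 \left(-255\right) = -32640$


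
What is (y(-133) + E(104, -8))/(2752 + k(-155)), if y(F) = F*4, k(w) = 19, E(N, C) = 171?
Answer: -361/2771 ≈ -0.13028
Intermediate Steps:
y(F) = 4*F
(y(-133) + E(104, -8))/(2752 + k(-155)) = (4*(-133) + 171)/(2752 + 19) = (-532 + 171)/2771 = -361*1/2771 = -361/2771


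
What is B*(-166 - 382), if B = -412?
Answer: 225776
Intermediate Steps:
B*(-166 - 382) = -412*(-166 - 382) = -412*(-548) = 225776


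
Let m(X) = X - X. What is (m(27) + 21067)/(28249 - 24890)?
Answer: 21067/3359 ≈ 6.2718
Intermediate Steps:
m(X) = 0
(m(27) + 21067)/(28249 - 24890) = (0 + 21067)/(28249 - 24890) = 21067/3359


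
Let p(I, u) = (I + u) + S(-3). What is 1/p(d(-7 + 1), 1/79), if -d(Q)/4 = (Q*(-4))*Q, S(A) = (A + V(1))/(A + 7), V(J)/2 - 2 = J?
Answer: 316/182257 ≈ 0.0017338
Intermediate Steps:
V(J) = 4 + 2*J
S(A) = (6 + A)/(7 + A) (S(A) = (A + (4 + 2*1))/(A + 7) = (A + (4 + 2))/(7 + A) = (A + 6)/(7 + A) = (6 + A)/(7 + A))
d(Q) = 16*Q² (d(Q) = -4*Q*(-4)*Q = -4*(-4*Q)*Q = -(-16)*Q² = 16*Q²)
p(I, u) = ¾ + I + u (p(I, u) = (I + u) + (6 - 3)/(7 - 3) = (I + u) + 3/4 = (I + u) + (¼)*3 = (I + u) + ¾ = ¾ + I + u)
1/p(d(-7 + 1), 1/79) = 1/(¾ + 16*(-7 + 1)² + 1/79) = 1/(¾ + 16*(-6)² + 1/79) = 1/(¾ + 16*36 + 1/79) = 1/(¾ + 576 + 1/79) = 1/(182257/316) = 316/182257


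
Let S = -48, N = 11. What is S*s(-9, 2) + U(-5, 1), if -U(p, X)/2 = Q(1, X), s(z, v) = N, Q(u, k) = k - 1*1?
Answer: -528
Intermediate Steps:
Q(u, k) = -1 + k (Q(u, k) = k - 1 = -1 + k)
s(z, v) = 11
U(p, X) = 2 - 2*X (U(p, X) = -2*(-1 + X) = 2 - 2*X)
S*s(-9, 2) + U(-5, 1) = -48*11 + (2 - 2*1) = -528 + (2 - 2) = -528 + 0 = -528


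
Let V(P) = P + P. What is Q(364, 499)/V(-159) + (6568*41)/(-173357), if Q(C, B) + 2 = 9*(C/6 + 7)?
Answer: -190861283/55127526 ≈ -3.4622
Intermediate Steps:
Q(C, B) = 61 + 3*C/2 (Q(C, B) = -2 + 9*(C/6 + 7) = -2 + 9*(7 + C/6) = -2 + (63 + 3*C/2) = 61 + 3*C/2)
V(P) = 2*P
Q(364, 499)/V(-159) + (6568*41)/(-173357) = (61 + (3/2)*364)/((2*(-159))) + (6568*41)/(-173357) = (61 + 546)/(-318) + 269288*(-1/173357) = 607*(-1/318) - 269288/173357 = -607/318 - 269288/173357 = -190861283/55127526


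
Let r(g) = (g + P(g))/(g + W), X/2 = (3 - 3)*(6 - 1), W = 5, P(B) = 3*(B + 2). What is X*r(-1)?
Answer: 0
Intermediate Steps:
P(B) = 6 + 3*B (P(B) = 3*(2 + B) = 6 + 3*B)
X = 0 (X = 2*((3 - 3)*(6 - 1)) = 2*(0*5) = 2*0 = 0)
r(g) = (6 + 4*g)/(5 + g) (r(g) = (g + (6 + 3*g))/(g + 5) = (6 + 4*g)/(5 + g))
X*r(-1) = 0*(2*(3 + 2*(-1))/(5 - 1)) = 0*(2*(3 - 2)/4) = 0*(2*(¼)*1) = 0*(½) = 0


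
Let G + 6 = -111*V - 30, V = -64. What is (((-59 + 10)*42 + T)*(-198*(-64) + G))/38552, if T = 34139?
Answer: 158319735/9638 ≈ 16427.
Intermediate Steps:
G = 7068 (G = -6 + (-111*(-64) - 30) = -6 + (7104 - 30) = -6 + 7074 = 7068)
(((-59 + 10)*42 + T)*(-198*(-64) + G))/38552 = (((-59 + 10)*42 + 34139)*(-198*(-64) + 7068))/38552 = ((-49*42 + 34139)*(12672 + 7068))*(1/38552) = ((-2058 + 34139)*19740)*(1/38552) = (32081*19740)*(1/38552) = 633278940*(1/38552) = 158319735/9638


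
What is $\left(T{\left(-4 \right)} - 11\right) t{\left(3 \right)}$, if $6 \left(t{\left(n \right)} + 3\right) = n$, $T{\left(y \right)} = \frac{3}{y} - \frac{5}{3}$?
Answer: $\frac{805}{24} \approx 33.542$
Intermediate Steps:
$T{\left(y \right)} = - \frac{5}{3} + \frac{3}{y}$ ($T{\left(y \right)} = \frac{3}{y} - \frac{5}{3} = - \frac{5}{3} + \frac{3}{y}$)
$t{\left(n \right)} = -3 + \frac{n}{6}$
$\left(T{\left(-4 \right)} - 11\right) t{\left(3 \right)} = \left(\left(- \frac{5}{3} + \frac{3}{-4}\right) - 11\right) \left(-3 + \frac{1}{6} \cdot 3\right) = \left(\left(- \frac{5}{3} + 3 \left(- \frac{1}{4}\right)\right) - 11\right) \left(-3 + \frac{1}{2}\right) = \left(\left(- \frac{5}{3} - \frac{3}{4}\right) - 11\right) \left(- \frac{5}{2}\right) = \left(- \frac{29}{12} - 11\right) \left(- \frac{5}{2}\right) = \left(- \frac{161}{12}\right) \left(- \frac{5}{2}\right) = \frac{805}{24}$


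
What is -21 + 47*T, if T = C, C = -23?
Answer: -1102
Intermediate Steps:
T = -23
-21 + 47*T = -21 + 47*(-23) = -21 - 1081 = -1102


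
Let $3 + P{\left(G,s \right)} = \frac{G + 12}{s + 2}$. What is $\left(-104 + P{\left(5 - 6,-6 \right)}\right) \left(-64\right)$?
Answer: $7024$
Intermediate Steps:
$P{\left(G,s \right)} = -3 + \frac{12 + G}{2 + s}$ ($P{\left(G,s \right)} = -3 + \frac{G + 12}{s + 2} = -3 + \frac{12 + G}{2 + s}$)
$\left(-104 + P{\left(5 - 6,-6 \right)}\right) \left(-64\right) = \left(-104 + \frac{6 + \left(5 - 6\right) - -18}{2 - 6}\right) \left(-64\right) = \left(-104 + \frac{6 + \left(5 - 6\right) + 18}{-4}\right) \left(-64\right) = \left(-104 - \frac{6 - 1 + 18}{4}\right) \left(-64\right) = \left(-104 - \frac{23}{4}\right) \left(-64\right) = \left(- \frac{439}{4}\right) \left(-64\right) = 7024$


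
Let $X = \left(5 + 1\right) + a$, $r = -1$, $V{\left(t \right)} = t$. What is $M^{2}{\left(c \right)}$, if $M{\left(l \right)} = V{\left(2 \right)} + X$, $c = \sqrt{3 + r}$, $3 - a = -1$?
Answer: $144$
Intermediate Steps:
$a = 4$ ($a = 3 - -1 = 3 + 1 = 4$)
$X = 10$ ($X = \left(5 + 1\right) + 4 = 6 + 4 = 10$)
$c = \sqrt{2}$ ($c = \sqrt{3 - 1} = \sqrt{2} \approx 1.4142$)
$M{\left(l \right)} = 12$ ($M{\left(l \right)} = 2 + 10 = 12$)
$M^{2}{\left(c \right)} = 12^{2} = 144$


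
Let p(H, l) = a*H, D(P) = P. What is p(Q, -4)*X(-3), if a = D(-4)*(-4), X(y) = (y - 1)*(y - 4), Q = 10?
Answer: 4480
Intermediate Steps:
X(y) = (-1 + y)*(-4 + y)
a = 16 (a = -4*(-4) = 16)
p(H, l) = 16*H
p(Q, -4)*X(-3) = (16*10)*(4 + (-3)**2 - 5*(-3)) = 160*(4 + 9 + 15) = 160*28 = 4480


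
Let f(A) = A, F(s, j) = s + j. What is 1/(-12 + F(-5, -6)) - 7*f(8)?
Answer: -1289/23 ≈ -56.043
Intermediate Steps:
F(s, j) = j + s
1/(-12 + F(-5, -6)) - 7*f(8) = 1/(-12 + (-6 - 5)) - 7*8 = 1/(-12 - 11) - 56 = 1/(-23) - 56 = -1/23 - 56 = -1289/23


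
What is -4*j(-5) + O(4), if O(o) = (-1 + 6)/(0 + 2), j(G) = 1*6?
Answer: -43/2 ≈ -21.500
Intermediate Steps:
j(G) = 6
O(o) = 5/2
-4*j(-5) + O(4) = -4*6 + 5/2 = -24 + 5/2 = -43/2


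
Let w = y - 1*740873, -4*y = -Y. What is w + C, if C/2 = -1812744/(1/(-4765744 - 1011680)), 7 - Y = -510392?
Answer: 83783923078555/4 ≈ 2.0946e+13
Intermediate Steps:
Y = 510399 (Y = 7 - 1*(-510392) = 7 + 510392 = 510399)
y = 510399/4 (y = -(-1)*510399/4 = -¼*(-510399) = 510399/4 ≈ 1.2760e+5)
w = -2453093/4 (w = 510399/4 - 1*740873 = 510399/4 - 740873 = -2453093/4 ≈ -6.1327e+5)
C = 20945981382912 (C = 2*(-1812744/(1/(-4765744 - 1011680))) = 2*(-1812744/(1/(-5777424))) = 2*(-1812744/(-1/5777424)) = 2*(-1812744*(-5777424)) = 2*10472990691456 = 20945981382912)
w + C = -2453093/4 + 20945981382912 = 83783923078555/4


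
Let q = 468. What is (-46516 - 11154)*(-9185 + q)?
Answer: 502709390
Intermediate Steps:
(-46516 - 11154)*(-9185 + q) = (-46516 - 11154)*(-9185 + 468) = -57670*(-8717) = 502709390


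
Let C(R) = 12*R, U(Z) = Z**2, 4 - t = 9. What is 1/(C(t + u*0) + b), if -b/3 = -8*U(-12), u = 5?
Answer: 1/3396 ≈ 0.00029446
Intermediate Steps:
t = -5 (t = 4 - 1*9 = 4 - 9 = -5)
b = 3456 (b = -(-24)*(-12)**2 = -(-24)*144 = -3*(-1152) = 3456)
1/(C(t + u*0) + b) = 1/(12*(-5 + 5*0) + 3456) = 1/(12*(-5 + 0) + 3456) = 1/(12*(-5) + 3456) = 1/(-60 + 3456) = 1/3396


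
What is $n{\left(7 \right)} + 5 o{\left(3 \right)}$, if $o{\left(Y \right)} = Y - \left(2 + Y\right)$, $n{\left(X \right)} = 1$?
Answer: $-9$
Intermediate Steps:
$o{\left(Y \right)} = -2$
$n{\left(7 \right)} + 5 o{\left(3 \right)} = 1 + 5 \left(-2\right) = 1 - 10 = -9$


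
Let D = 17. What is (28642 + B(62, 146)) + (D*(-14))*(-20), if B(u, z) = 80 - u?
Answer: 33420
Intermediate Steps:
(28642 + B(62, 146)) + (D*(-14))*(-20) = (28642 + (80 - 1*62)) + (17*(-14))*(-20) = (28642 + (80 - 62)) - 238*(-20) = (28642 + 18) + 4760 = 28660 + 4760 = 33420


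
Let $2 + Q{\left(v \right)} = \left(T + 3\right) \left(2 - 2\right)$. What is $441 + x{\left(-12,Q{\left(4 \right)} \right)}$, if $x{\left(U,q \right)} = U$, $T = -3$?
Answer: $429$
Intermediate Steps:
$Q{\left(v \right)} = -2$ ($Q{\left(v \right)} = -2 + \left(-3 + 3\right) \left(2 - 2\right) = -2 + 0 \cdot 0 = -2 + 0 = -2$)
$441 + x{\left(-12,Q{\left(4 \right)} \right)} = 441 - 12 = 429$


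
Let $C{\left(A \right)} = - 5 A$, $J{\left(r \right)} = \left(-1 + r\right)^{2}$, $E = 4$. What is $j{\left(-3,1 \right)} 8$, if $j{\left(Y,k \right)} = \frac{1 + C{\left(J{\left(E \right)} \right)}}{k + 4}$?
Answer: $- \frac{352}{5} \approx -70.4$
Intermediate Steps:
$j{\left(Y,k \right)} = - \frac{44}{4 + k}$ ($j{\left(Y,k \right)} = \frac{1 - 5 \left(-1 + 4\right)^{2}}{k + 4} = \frac{1 - 5 \cdot 3^{2}}{4 + k} = \frac{1 - 45}{4 + k} = - \frac{44}{4 + k}$)
$j{\left(-3,1 \right)} 8 = - \frac{44}{4 + 1} \cdot 8 = - \frac{44}{5} \cdot 8 = \left(-44\right) \frac{1}{5} \cdot 8 = \left(- \frac{44}{5}\right) 8 = - \frac{352}{5}$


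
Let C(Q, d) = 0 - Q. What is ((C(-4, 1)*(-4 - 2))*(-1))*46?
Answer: 1104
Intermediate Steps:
C(Q, d) = -Q
((C(-4, 1)*(-4 - 2))*(-1))*46 = (((-1*(-4))*(-4 - 2))*(-1))*46 = ((4*(-6))*(-1))*46 = -24*(-1)*46 = 24*46 = 1104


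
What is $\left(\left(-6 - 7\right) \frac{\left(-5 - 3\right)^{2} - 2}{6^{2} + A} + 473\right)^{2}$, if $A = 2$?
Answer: $\frac{73685056}{361} \approx 2.0411 \cdot 10^{5}$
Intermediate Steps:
$\left(\left(-6 - 7\right) \frac{\left(-5 - 3\right)^{2} - 2}{6^{2} + A} + 473\right)^{2} = \left(\left(-6 - 7\right) \frac{\left(-5 - 3\right)^{2} - 2}{6^{2} + 2} + 473\right)^{2} = \left(- 13 \frac{\left(-8\right)^{2} - 2}{36 + 2} + 473\right)^{2} = \left(- 13 \frac{64 - 2}{38} + 473\right)^{2} = \left(- 13 \cdot 62 \cdot \frac{1}{38} + 473\right)^{2} = \left(\left(-13\right) \frac{31}{19} + 473\right)^{2} = \left(- \frac{403}{19} + 473\right)^{2} = \left(\frac{8584}{19}\right)^{2} = \frac{73685056}{361}$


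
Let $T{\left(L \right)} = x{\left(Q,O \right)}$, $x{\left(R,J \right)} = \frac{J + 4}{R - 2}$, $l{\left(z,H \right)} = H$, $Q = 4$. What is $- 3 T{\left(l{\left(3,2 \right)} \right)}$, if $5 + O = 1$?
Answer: $0$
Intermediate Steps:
$O = -4$ ($O = -5 + 1 = -4$)
$x{\left(R,J \right)} = \frac{4 + J}{-2 + R}$
$T{\left(L \right)} = 0$ ($T{\left(L \right)} = \frac{4 - 4}{-2 + 4} = \frac{1}{2} \cdot 0 = 0$)
$- 3 T{\left(l{\left(3,2 \right)} \right)} = \left(-3\right) 0 = 0$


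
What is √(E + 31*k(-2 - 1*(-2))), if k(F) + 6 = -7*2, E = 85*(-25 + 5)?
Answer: 4*I*√145 ≈ 48.166*I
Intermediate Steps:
E = -1700 (E = 85*(-20) = -1700)
k(F) = -20 (k(F) = -6 - 7*2 = -6 - 14 = -20)
√(E + 31*k(-2 - 1*(-2))) = √(-1700 + 31*(-20)) = √(-1700 - 620) = √(-2320) = 4*I*√145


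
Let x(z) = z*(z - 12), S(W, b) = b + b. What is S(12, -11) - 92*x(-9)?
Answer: -17410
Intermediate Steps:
S(W, b) = 2*b
x(z) = z*(-12 + z)
S(12, -11) - 92*x(-9) = 2*(-11) - (-828)*(-12 - 9) = -22 - (-828)*(-21) = -22 - 92*189 = -22 - 17388 = -17410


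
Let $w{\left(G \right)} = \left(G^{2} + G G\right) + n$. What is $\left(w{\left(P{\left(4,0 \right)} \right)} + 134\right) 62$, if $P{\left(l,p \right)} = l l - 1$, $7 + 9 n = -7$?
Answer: $\frac{325004}{9} \approx 36112.0$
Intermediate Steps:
$n = - \frac{14}{9}$ ($n = - \frac{7}{9} + \frac{1}{9} \left(-7\right) = - \frac{7}{9} - \frac{7}{9} = - \frac{14}{9} \approx -1.5556$)
$P{\left(l,p \right)} = -1 + l^{2}$ ($P{\left(l,p \right)} = l^{2} - 1 = -1 + l^{2}$)
$w{\left(G \right)} = - \frac{14}{9} + 2 G^{2}$ ($w{\left(G \right)} = \left(G^{2} + G G\right) - \frac{14}{9} = \left(G^{2} + G^{2}\right) - \frac{14}{9} = 2 G^{2} - \frac{14}{9} = - \frac{14}{9} + 2 G^{2}$)
$\left(w{\left(P{\left(4,0 \right)} \right)} + 134\right) 62 = \left(\left(- \frac{14}{9} + 2 \left(-1 + 4^{2}\right)^{2}\right) + 134\right) 62 = \left(\left(- \frac{14}{9} + 2 \left(-1 + 16\right)^{2}\right) + 134\right) 62 = \left(\left(- \frac{14}{9} + 2 \cdot 15^{2}\right) + 134\right) 62 = \left(\left(- \frac{14}{9} + 2 \cdot 225\right) + 134\right) 62 = \left(\left(- \frac{14}{9} + 450\right) + 134\right) 62 = \left(\frac{4036}{9} + 134\right) 62 = \frac{5242}{9} \cdot 62 = \frac{325004}{9}$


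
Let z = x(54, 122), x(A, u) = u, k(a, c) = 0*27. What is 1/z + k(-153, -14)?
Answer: 1/122 ≈ 0.0081967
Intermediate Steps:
k(a, c) = 0
z = 122
1/z + k(-153, -14) = 1/122 + 0 = 1/122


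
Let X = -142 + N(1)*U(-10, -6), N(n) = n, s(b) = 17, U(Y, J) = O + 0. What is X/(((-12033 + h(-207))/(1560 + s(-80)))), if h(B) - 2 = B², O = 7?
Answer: -11205/1622 ≈ -6.9081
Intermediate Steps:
U(Y, J) = 7 (U(Y, J) = 7 + 0 = 7)
h(B) = 2 + B²
X = -135 (X = -142 + 1*7 = -142 + 7 = -135)
X/(((-12033 + h(-207))/(1560 + s(-80)))) = -135*(1560 + 17)/(-12033 + (2 + (-207)²)) = -135*1577/(-12033 + (2 + 42849)) = -135*1577/(-12033 + 42851) = -135/(30818*(1/1577)) = -135/1622/83 = -135*83/1622 = -11205/1622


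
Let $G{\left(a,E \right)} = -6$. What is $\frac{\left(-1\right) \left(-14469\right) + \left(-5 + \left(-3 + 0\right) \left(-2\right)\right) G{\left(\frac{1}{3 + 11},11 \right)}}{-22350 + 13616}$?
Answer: $- \frac{14463}{8734} \approx -1.6559$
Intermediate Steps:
$\frac{\left(-1\right) \left(-14469\right) + \left(-5 + \left(-3 + 0\right) \left(-2\right)\right) G{\left(\frac{1}{3 + 11},11 \right)}}{-22350 + 13616} = \frac{\left(-1\right) \left(-14469\right) + \left(-5 + \left(-3 + 0\right) \left(-2\right)\right) \left(-6\right)}{-22350 + 13616} = \frac{14469 + \left(-5 - -6\right) \left(-6\right)}{-8734} = \left(14469 + \left(-5 + 6\right) \left(-6\right)\right) \left(- \frac{1}{8734}\right) = \left(14469 + 1 \left(-6\right)\right) \left(- \frac{1}{8734}\right) = \left(14469 - 6\right) \left(- \frac{1}{8734}\right) = 14463 \left(- \frac{1}{8734}\right) = - \frac{14463}{8734}$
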